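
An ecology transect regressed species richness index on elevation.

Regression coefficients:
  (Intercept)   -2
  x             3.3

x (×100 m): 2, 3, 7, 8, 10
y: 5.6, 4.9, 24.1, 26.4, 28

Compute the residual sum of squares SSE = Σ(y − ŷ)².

SSE = 32

x=2: ŷ = -2 + 3.3·2 = 4.6; e = 5.6 − 4.6 = 1
x=3: ŷ = -2 + 3.3·3 = 7.9; e = 4.9 − 7.9 = -3
x=7: ŷ = -2 + 3.3·7 = 21.1; e = 24.1 − 21.1 = 3
x=8: ŷ = -2 + 3.3·8 = 24.4; e = 26.4 − 24.4 = 2
x=10: ŷ = -2 + 3.3·10 = 31; e = 28 − 31 = -3
SSE = 1 + 9 + 9 + 4 + 9 = 32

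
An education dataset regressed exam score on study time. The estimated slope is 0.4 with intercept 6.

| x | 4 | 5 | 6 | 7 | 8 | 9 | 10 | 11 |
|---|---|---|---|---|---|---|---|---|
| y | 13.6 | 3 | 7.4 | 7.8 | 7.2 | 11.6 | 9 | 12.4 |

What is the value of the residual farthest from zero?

e = 6

x=4: ŷ = 6 + 0.4·4 = 7.6; e = 13.6 − 7.6 = 6
x=5: ŷ = 6 + 0.4·5 = 8; e = 3 − 8 = -5
x=6: ŷ = 6 + 0.4·6 = 8.4; e = 7.4 − 8.4 = -1
x=7: ŷ = 6 + 0.4·7 = 8.8; e = 7.8 − 8.8 = -1
x=8: ŷ = 6 + 0.4·8 = 9.2; e = 7.2 − 9.2 = -2
x=9: ŷ = 6 + 0.4·9 = 9.6; e = 11.6 − 9.6 = 2
x=10: ŷ = 6 + 0.4·10 = 10; e = 9 − 10 = -1
x=11: ŷ = 6 + 0.4·11 = 10.4; e = 12.4 − 10.4 = 2
Largest |e| is 6 at x = 4, residual 6.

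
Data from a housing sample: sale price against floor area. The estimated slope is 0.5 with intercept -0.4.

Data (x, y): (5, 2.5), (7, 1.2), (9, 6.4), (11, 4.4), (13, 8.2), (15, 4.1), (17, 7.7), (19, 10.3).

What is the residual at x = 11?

r = -0.7

ŷ = -0.4 + 0.5·11 = 5.1
r = 4.4 − 5.1 = -0.7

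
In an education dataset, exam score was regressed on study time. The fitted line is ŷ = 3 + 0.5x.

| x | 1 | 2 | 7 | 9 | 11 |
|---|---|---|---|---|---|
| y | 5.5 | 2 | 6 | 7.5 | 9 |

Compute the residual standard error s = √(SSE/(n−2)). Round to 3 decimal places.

s = 1.683

x=1: ŷ = 3 + 0.5·1 = 3.5; r = 5.5 − 3.5 = 2
x=2: ŷ = 3 + 0.5·2 = 4; r = 2 − 4 = -2
x=7: ŷ = 3 + 0.5·7 = 6.5; r = 6 − 6.5 = -0.5
x=9: ŷ = 3 + 0.5·9 = 7.5; r = 7.5 − 7.5 = 0
x=11: ŷ = 3 + 0.5·11 = 8.5; r = 9 − 8.5 = 0.5
SSE = 4 + 4 + 0.25 + 0 + 0.25 = 8.5
s = √(8.5/3) = √2.83333 ≈ 1.683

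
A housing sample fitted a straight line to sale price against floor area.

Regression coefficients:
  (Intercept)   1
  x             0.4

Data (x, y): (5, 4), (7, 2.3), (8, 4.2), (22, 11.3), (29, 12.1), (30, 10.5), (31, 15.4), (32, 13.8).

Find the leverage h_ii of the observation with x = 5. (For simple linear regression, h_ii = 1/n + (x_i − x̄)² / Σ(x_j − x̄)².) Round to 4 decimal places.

h = 0.3687

x̄ = (5 + 7 + 8 + 22 + 29 + 30 + 31 + 32)/8 = 20.5
Σ(x − x̄)² = 240.25 + 182.25 + 156.25 + 2.25 + 72.25 + 90.25 + 110.25 + 132.25 = 986
h = 1/8 + (-15.5)²/986 = 0.125 + 0.243661 = 0.3687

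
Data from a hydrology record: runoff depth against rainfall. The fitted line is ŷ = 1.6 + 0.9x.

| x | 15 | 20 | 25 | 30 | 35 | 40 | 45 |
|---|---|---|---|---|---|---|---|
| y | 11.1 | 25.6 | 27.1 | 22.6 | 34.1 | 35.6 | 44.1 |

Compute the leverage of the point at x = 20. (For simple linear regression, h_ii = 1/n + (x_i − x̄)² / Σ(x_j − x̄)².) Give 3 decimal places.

x̄ = (15 + 20 + 25 + 30 + 35 + 40 + 45)/7 = 30
Σ(x − x̄)² = 225 + 100 + 25 + 0 + 25 + 100 + 225 = 700
h = 1/7 + (-10)²/700 = 0.142857 + 0.142857 = 0.286

h = 0.286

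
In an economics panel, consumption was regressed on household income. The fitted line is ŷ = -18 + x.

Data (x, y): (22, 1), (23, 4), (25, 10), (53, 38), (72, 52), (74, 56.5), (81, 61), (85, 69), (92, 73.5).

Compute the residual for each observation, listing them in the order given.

-3, -1, 3, 3, -2, 0.5, -2, 2, -0.5

x=22: ŷ = -18 + 22 = 4; e = 1 − 4 = -3
x=23: ŷ = -18 + 23 = 5; e = 4 − 5 = -1
x=25: ŷ = -18 + 25 = 7; e = 10 − 7 = 3
x=53: ŷ = -18 + 53 = 35; e = 38 − 35 = 3
x=72: ŷ = -18 + 72 = 54; e = 52 − 54 = -2
x=74: ŷ = -18 + 74 = 56; e = 56.5 − 56 = 0.5
x=81: ŷ = -18 + 81 = 63; e = 61 − 63 = -2
x=85: ŷ = -18 + 85 = 67; e = 69 − 67 = 2
x=92: ŷ = -18 + 92 = 74; e = 73.5 − 74 = -0.5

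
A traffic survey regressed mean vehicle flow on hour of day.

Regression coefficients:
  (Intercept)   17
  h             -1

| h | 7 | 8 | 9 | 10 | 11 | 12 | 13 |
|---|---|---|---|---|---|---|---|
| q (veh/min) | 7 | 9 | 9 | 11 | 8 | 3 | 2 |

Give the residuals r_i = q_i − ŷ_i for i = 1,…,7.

h=7: ŷ = 17 − 7 = 10; r = 7 − 10 = -3
h=8: ŷ = 17 − 8 = 9; r = 9 − 9 = 0
h=9: ŷ = 17 − 9 = 8; r = 9 − 8 = 1
h=10: ŷ = 17 − 10 = 7; r = 11 − 7 = 4
h=11: ŷ = 17 − 11 = 6; r = 8 − 6 = 2
h=12: ŷ = 17 − 12 = 5; r = 3 − 5 = -2
h=13: ŷ = 17 − 13 = 4; r = 2 − 4 = -2

-3, 0, 1, 4, 2, -2, -2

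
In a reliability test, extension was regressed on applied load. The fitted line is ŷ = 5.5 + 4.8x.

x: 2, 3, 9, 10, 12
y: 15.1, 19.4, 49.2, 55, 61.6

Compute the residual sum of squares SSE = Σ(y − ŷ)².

x=2: ŷ = 5.5 + 4.8·2 = 15.1; e = 15.1 − 15.1 = 0
x=3: ŷ = 5.5 + 4.8·3 = 19.9; e = 19.4 − 19.9 = -0.5
x=9: ŷ = 5.5 + 4.8·9 = 48.7; e = 49.2 − 48.7 = 0.5
x=10: ŷ = 5.5 + 4.8·10 = 53.5; e = 55 − 53.5 = 1.5
x=12: ŷ = 5.5 + 4.8·12 = 63.1; e = 61.6 − 63.1 = -1.5
SSE = 0 + 0.25 + 0.25 + 2.25 + 2.25 = 5

SSE = 5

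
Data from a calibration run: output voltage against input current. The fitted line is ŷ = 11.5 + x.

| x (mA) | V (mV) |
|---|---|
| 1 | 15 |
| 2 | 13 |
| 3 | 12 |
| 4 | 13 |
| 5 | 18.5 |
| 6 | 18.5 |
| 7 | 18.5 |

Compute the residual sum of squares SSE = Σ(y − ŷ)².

SSE = 24

x=1: ŷ = 11.5 + 1 = 12.5; e = 15 − 12.5 = 2.5
x=2: ŷ = 11.5 + 2 = 13.5; e = 13 − 13.5 = -0.5
x=3: ŷ = 11.5 + 3 = 14.5; e = 12 − 14.5 = -2.5
x=4: ŷ = 11.5 + 4 = 15.5; e = 13 − 15.5 = -2.5
x=5: ŷ = 11.5 + 5 = 16.5; e = 18.5 − 16.5 = 2
x=6: ŷ = 11.5 + 6 = 17.5; e = 18.5 − 17.5 = 1
x=7: ŷ = 11.5 + 7 = 18.5; e = 18.5 − 18.5 = 0
SSE = 6.25 + 0.25 + 6.25 + 6.25 + 4 + 1 + 0 = 24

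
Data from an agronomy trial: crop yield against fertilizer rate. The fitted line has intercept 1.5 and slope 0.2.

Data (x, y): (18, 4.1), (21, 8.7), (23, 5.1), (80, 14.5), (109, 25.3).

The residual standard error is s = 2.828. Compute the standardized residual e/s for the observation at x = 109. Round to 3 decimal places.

0.707

ŷ = 1.5 + 0.2·109 = 23.3
e = 25.3 − 23.3 = 2
e/s = 2 / 2.828 = 0.707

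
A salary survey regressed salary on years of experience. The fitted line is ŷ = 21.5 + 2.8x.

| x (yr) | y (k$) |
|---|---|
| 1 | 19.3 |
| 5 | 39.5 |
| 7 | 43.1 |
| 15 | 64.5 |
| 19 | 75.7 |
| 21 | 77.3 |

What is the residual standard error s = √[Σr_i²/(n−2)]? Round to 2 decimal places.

s = 3.74

x=1: ŷ = 21.5 + 2.8·1 = 24.3; r = 19.3 − 24.3 = -5
x=5: ŷ = 21.5 + 2.8·5 = 35.5; r = 39.5 − 35.5 = 4
x=7: ŷ = 21.5 + 2.8·7 = 41.1; r = 43.1 − 41.1 = 2
x=15: ŷ = 21.5 + 2.8·15 = 63.5; r = 64.5 − 63.5 = 1
x=19: ŷ = 21.5 + 2.8·19 = 74.7; r = 75.7 − 74.7 = 1
x=21: ŷ = 21.5 + 2.8·21 = 80.3; r = 77.3 − 80.3 = -3
SSE = 25 + 16 + 4 + 1 + 1 + 9 = 56
s = √(56/4) = √14 ≈ 3.74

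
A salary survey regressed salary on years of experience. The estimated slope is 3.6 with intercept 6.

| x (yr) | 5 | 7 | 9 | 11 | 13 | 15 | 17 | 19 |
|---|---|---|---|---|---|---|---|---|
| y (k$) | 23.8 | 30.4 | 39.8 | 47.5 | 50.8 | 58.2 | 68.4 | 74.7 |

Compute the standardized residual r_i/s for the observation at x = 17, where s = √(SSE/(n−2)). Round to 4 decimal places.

0.7584

x=5: ŷ = 6 + 3.6·5 = 24; r = 23.8 − 24 = -0.2
x=7: ŷ = 6 + 3.6·7 = 31.2; r = 30.4 − 31.2 = -0.8
x=9: ŷ = 6 + 3.6·9 = 38.4; r = 39.8 − 38.4 = 1.4
x=11: ŷ = 6 + 3.6·11 = 45.6; r = 47.5 − 45.6 = 1.9
x=13: ŷ = 6 + 3.6·13 = 52.8; r = 50.8 − 52.8 = -2
x=15: ŷ = 6 + 3.6·15 = 60; r = 58.2 − 60 = -1.8
x=17: ŷ = 6 + 3.6·17 = 67.2; r = 68.4 − 67.2 = 1.2
x=19: ŷ = 6 + 3.6·19 = 74.4; r = 74.7 − 74.4 = 0.3
SSE = 0.04 + 0.64 + 1.96 + 3.61 + 4 + 3.24 + 1.44 + 0.09 = 15.02
s = √(15.02/6) = 1.58219
r/s = 1.2 / 1.58219 = 0.7584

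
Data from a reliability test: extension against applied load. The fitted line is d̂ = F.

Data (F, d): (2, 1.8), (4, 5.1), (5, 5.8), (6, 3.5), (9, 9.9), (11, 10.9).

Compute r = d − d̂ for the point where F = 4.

r = 1.1

d̂ = 4 = 4
r = 5.1 − 4 = 1.1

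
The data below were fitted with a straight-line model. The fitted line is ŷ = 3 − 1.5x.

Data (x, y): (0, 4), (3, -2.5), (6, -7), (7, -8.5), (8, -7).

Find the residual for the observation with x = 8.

ŷ = 3 − 1.5·8 = -9
r = -7 − (-9) = 2

r = 2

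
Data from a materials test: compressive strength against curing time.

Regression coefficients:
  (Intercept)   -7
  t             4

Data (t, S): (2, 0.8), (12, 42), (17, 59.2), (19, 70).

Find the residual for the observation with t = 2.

ŷ = -7 + 4·2 = 1
e = 0.8 − 1 = -0.2

e = -0.2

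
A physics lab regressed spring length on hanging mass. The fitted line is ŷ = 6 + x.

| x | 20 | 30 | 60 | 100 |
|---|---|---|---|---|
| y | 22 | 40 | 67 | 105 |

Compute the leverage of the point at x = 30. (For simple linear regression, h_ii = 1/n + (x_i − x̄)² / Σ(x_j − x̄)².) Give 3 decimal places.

h = 0.381

x̄ = (20 + 30 + 60 + 100)/4 = 52.5
Σ(x − x̄)² = 1056.25 + 506.25 + 56.25 + 2256.25 = 3875
h = 1/4 + (-22.5)²/3875 = 0.25 + 0.130645 = 0.381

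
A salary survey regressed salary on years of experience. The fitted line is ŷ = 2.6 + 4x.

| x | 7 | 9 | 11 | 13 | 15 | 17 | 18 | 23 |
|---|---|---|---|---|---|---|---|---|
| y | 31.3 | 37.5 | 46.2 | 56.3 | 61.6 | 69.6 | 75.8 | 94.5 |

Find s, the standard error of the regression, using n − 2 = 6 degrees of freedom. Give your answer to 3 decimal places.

x=7: ŷ = 2.6 + 4·7 = 30.6; e = 31.3 − 30.6 = 0.7
x=9: ŷ = 2.6 + 4·9 = 38.6; e = 37.5 − 38.6 = -1.1
x=11: ŷ = 2.6 + 4·11 = 46.6; e = 46.2 − 46.6 = -0.4
x=13: ŷ = 2.6 + 4·13 = 54.6; e = 56.3 − 54.6 = 1.7
x=15: ŷ = 2.6 + 4·15 = 62.6; e = 61.6 − 62.6 = -1
x=17: ŷ = 2.6 + 4·17 = 70.6; e = 69.6 − 70.6 = -1
x=18: ŷ = 2.6 + 4·18 = 74.6; e = 75.8 − 74.6 = 1.2
x=23: ŷ = 2.6 + 4·23 = 94.6; e = 94.5 − 94.6 = -0.1
SSE = 0.49 + 1.21 + 0.16 + 2.89 + 1 + 1 + 1.44 + 0.01 = 8.2
s = √(8.2/6) = √1.36667 ≈ 1.169

s = 1.169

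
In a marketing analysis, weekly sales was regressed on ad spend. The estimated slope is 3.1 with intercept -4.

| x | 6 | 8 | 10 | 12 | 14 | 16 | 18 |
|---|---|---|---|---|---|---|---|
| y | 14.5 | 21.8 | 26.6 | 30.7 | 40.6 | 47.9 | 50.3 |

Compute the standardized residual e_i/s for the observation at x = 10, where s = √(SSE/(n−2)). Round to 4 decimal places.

-0.2209

x=6: ŷ = -4 + 3.1·6 = 14.6; e = 14.5 − 14.6 = -0.1
x=8: ŷ = -4 + 3.1·8 = 20.8; e = 21.8 − 20.8 = 1
x=10: ŷ = -4 + 3.1·10 = 27; e = 26.6 − 27 = -0.4
x=12: ŷ = -4 + 3.1·12 = 33.2; e = 30.7 − 33.2 = -2.5
x=14: ŷ = -4 + 3.1·14 = 39.4; e = 40.6 − 39.4 = 1.2
x=16: ŷ = -4 + 3.1·16 = 45.6; e = 47.9 − 45.6 = 2.3
x=18: ŷ = -4 + 3.1·18 = 51.8; e = 50.3 − 51.8 = -1.5
SSE = 0.01 + 1 + 0.16 + 6.25 + 1.44 + 5.29 + 2.25 = 16.4
s = √(16.4/5) = 1.81108
e/s = -0.4 / 1.81108 = -0.2209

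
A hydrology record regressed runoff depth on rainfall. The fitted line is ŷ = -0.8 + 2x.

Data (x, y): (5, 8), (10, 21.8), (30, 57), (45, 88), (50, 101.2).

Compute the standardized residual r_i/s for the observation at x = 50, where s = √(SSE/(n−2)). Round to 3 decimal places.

0.806

x=5: ŷ = -0.8 + 2·5 = 9.2; r = 8 − 9.2 = -1.2
x=10: ŷ = -0.8 + 2·10 = 19.2; r = 21.8 − 19.2 = 2.6
x=30: ŷ = -0.8 + 2·30 = 59.2; r = 57 − 59.2 = -2.2
x=45: ŷ = -0.8 + 2·45 = 89.2; r = 88 − 89.2 = -1.2
x=50: ŷ = -0.8 + 2·50 = 99.2; r = 101.2 − 99.2 = 2
SSE = 1.44 + 6.76 + 4.84 + 1.44 + 4 = 18.48
s = √(18.48/3) = 2.48193
r/s = 2 / 2.48193 = 0.806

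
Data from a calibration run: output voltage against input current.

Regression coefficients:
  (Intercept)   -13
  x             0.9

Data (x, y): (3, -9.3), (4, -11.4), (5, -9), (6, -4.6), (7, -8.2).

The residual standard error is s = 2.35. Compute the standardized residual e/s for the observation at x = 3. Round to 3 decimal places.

0.426

ŷ = -13 + 0.9·3 = -10.3
e = -9.3 − (-10.3) = 1
e/s = 1 / 2.35 = 0.426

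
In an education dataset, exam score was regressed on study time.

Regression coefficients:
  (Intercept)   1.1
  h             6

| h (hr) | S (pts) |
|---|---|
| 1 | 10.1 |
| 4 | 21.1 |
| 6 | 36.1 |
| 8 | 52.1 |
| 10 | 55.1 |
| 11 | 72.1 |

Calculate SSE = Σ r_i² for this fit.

h=1: ŷ = 1.1 + 6·1 = 7.1; r = 10.1 − 7.1 = 3
h=4: ŷ = 1.1 + 6·4 = 25.1; r = 21.1 − 25.1 = -4
h=6: ŷ = 1.1 + 6·6 = 37.1; r = 36.1 − 37.1 = -1
h=8: ŷ = 1.1 + 6·8 = 49.1; r = 52.1 − 49.1 = 3
h=10: ŷ = 1.1 + 6·10 = 61.1; r = 55.1 − 61.1 = -6
h=11: ŷ = 1.1 + 6·11 = 67.1; r = 72.1 − 67.1 = 5
SSE = 9 + 16 + 1 + 9 + 36 + 25 = 96

SSE = 96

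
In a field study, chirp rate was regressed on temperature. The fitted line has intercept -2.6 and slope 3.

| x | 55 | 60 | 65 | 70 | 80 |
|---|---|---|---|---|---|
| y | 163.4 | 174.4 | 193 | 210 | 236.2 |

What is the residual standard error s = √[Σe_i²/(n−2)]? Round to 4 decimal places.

x=55: ŷ = -2.6 + 3·55 = 162.4; e = 163.4 − 162.4 = 1
x=60: ŷ = -2.6 + 3·60 = 177.4; e = 174.4 − 177.4 = -3
x=65: ŷ = -2.6 + 3·65 = 192.4; e = 193 − 192.4 = 0.6
x=70: ŷ = -2.6 + 3·70 = 207.4; e = 210 − 207.4 = 2.6
x=80: ŷ = -2.6 + 3·80 = 237.4; e = 236.2 − 237.4 = -1.2
SSE = 1 + 9 + 0.36 + 6.76 + 1.44 = 18.56
s = √(18.56/3) = √6.18667 ≈ 2.4873

s = 2.4873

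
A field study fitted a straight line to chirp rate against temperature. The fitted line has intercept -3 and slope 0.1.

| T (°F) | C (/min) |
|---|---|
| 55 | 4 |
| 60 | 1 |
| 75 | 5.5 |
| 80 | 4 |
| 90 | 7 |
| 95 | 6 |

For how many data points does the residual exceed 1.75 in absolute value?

T=55: ŷ = -3 + 0.1·55 = 2.5; r = 4 − 2.5 = 1.5
T=60: ŷ = -3 + 0.1·60 = 3; r = 1 − 3 = -2
T=75: ŷ = -3 + 0.1·75 = 4.5; r = 5.5 − 4.5 = 1
T=80: ŷ = -3 + 0.1·80 = 5; r = 4 − 5 = -1
T=90: ŷ = -3 + 0.1·90 = 6; r = 7 − 6 = 1
T=95: ŷ = -3 + 0.1·95 = 6.5; r = 6 − 6.5 = -0.5
|r| > 1.75: T=60 (|r|=2) → 1

1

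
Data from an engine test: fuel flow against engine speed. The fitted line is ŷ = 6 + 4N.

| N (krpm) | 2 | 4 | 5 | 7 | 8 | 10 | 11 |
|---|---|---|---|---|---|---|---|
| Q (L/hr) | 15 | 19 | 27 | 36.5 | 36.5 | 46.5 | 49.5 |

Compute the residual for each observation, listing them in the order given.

N=2: ŷ = 6 + 4·2 = 14; r = 15 − 14 = 1
N=4: ŷ = 6 + 4·4 = 22; r = 19 − 22 = -3
N=5: ŷ = 6 + 4·5 = 26; r = 27 − 26 = 1
N=7: ŷ = 6 + 4·7 = 34; r = 36.5 − 34 = 2.5
N=8: ŷ = 6 + 4·8 = 38; r = 36.5 − 38 = -1.5
N=10: ŷ = 6 + 4·10 = 46; r = 46.5 − 46 = 0.5
N=11: ŷ = 6 + 4·11 = 50; r = 49.5 − 50 = -0.5

1, -3, 1, 2.5, -1.5, 0.5, -0.5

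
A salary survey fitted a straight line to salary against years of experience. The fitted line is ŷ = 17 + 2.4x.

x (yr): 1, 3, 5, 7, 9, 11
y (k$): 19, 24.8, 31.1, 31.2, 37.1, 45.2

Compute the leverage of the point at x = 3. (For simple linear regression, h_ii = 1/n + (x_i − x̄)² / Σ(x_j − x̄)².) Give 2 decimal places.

h = 0.30

x̄ = (1 + 3 + 5 + 7 + 9 + 11)/6 = 6
Σ(x − x̄)² = 25 + 9 + 1 + 1 + 9 + 25 = 70
h = 1/6 + (-3)²/70 = 0.166667 + 0.128571 = 0.30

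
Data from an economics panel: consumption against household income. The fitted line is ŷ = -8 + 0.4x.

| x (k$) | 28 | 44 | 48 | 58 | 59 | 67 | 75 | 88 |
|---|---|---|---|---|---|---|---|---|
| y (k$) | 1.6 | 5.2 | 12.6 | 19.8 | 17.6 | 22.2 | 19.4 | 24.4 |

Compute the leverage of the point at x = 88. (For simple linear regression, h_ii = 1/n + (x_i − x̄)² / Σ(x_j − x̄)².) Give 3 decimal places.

h = 0.481

x̄ = (28 + 44 + 48 + 58 + 59 + 67 + 75 + 88)/8 = 58.375
Σ(x − x̄)² = 922.641 + 206.641 + 107.641 + 0.140625 + 0.390625 + 74.3906 + 276.391 + 877.641 = 2465.88
h = 1/8 + (29.625)²/2465.88 = 0.125 + 0.355914 = 0.481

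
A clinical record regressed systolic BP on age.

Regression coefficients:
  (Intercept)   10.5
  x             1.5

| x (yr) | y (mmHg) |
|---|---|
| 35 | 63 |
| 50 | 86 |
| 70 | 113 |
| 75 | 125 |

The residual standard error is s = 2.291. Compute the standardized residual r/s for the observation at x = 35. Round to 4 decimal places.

0.0000

ŷ = 10.5 + 1.5·35 = 63
r = 63 − 63 = 0
r/s = 0 / 2.291 = 0.0000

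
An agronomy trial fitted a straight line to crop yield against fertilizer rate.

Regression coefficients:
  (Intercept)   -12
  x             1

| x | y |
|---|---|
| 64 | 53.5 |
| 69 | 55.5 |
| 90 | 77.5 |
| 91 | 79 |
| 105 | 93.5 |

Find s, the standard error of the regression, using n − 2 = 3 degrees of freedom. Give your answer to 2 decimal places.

s = 1.29

x=64: ŷ = -12 + 64 = 52; r = 53.5 − 52 = 1.5
x=69: ŷ = -12 + 69 = 57; r = 55.5 − 57 = -1.5
x=90: ŷ = -12 + 90 = 78; r = 77.5 − 78 = -0.5
x=91: ŷ = -12 + 91 = 79; r = 79 − 79 = 0
x=105: ŷ = -12 + 105 = 93; r = 93.5 − 93 = 0.5
SSE = 2.25 + 2.25 + 0.25 + 0 + 0.25 = 5
s = √(5/3) = √1.66667 ≈ 1.29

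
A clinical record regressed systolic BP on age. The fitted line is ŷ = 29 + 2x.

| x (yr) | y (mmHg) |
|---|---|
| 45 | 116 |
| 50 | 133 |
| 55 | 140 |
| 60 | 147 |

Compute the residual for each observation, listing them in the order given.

-3, 4, 1, -2

x=45: ŷ = 29 + 2·45 = 119; r = 116 − 119 = -3
x=50: ŷ = 29 + 2·50 = 129; r = 133 − 129 = 4
x=55: ŷ = 29 + 2·55 = 139; r = 140 − 139 = 1
x=60: ŷ = 29 + 2·60 = 149; r = 147 − 149 = -2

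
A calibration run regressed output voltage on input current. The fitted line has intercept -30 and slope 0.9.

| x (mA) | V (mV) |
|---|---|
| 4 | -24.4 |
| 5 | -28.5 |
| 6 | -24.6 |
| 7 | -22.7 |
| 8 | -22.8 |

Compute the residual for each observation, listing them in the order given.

2, -3, 0, 1, 0

x=4: ŷ = -30 + 0.9·4 = -26.4; r = -24.4 − (-26.4) = 2
x=5: ŷ = -30 + 0.9·5 = -25.5; r = -28.5 − (-25.5) = -3
x=6: ŷ = -30 + 0.9·6 = -24.6; r = -24.6 − (-24.6) = 0
x=7: ŷ = -30 + 0.9·7 = -23.7; r = -22.7 − (-23.7) = 1
x=8: ŷ = -30 + 0.9·8 = -22.8; r = -22.8 − (-22.8) = 0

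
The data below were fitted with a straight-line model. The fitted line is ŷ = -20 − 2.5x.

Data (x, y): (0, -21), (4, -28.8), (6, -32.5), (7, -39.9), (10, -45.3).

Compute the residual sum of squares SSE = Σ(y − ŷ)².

SSE = 14.54

x=0: ŷ = -20 − 2.5·0 = -20; e = -21 − (-20) = -1
x=4: ŷ = -20 − 2.5·4 = -30; e = -28.8 − (-30) = 1.2
x=6: ŷ = -20 − 2.5·6 = -35; e = -32.5 − (-35) = 2.5
x=7: ŷ = -20 − 2.5·7 = -37.5; e = -39.9 − (-37.5) = -2.4
x=10: ŷ = -20 − 2.5·10 = -45; e = -45.3 − (-45) = -0.3
SSE = 1 + 1.44 + 6.25 + 5.76 + 0.09 = 14.54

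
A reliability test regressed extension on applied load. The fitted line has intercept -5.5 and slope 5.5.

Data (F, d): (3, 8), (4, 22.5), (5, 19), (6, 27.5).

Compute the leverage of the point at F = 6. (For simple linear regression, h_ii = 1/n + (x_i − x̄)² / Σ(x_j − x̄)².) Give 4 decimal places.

h = 0.7000

F̄ = (3 + 4 + 5 + 6)/4 = 4.5
Σ(F − F̄)² = 2.25 + 0.25 + 0.25 + 2.25 = 5
h = 1/4 + (1.5)²/5 = 0.25 + 0.45 = 0.7000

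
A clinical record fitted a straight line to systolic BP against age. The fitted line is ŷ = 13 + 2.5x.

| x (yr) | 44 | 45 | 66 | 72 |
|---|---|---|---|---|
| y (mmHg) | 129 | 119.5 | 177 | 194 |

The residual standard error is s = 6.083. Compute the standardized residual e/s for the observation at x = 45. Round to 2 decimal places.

-0.99

ŷ = 13 + 2.5·45 = 125.5
e = 119.5 − 125.5 = -6
e/s = -6 / 6.083 = -0.99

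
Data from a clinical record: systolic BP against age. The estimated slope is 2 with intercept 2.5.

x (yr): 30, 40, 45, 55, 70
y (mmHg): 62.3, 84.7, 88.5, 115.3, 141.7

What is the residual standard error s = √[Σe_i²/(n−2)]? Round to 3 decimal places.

x=30: ŷ = 2.5 + 2·30 = 62.5; e = 62.3 − 62.5 = -0.2
x=40: ŷ = 2.5 + 2·40 = 82.5; e = 84.7 − 82.5 = 2.2
x=45: ŷ = 2.5 + 2·45 = 92.5; e = 88.5 − 92.5 = -4
x=55: ŷ = 2.5 + 2·55 = 112.5; e = 115.3 − 112.5 = 2.8
x=70: ŷ = 2.5 + 2·70 = 142.5; e = 141.7 − 142.5 = -0.8
SSE = 0.04 + 4.84 + 16 + 7.84 + 0.64 = 29.36
s = √(29.36/3) = √9.78667 ≈ 3.128

s = 3.128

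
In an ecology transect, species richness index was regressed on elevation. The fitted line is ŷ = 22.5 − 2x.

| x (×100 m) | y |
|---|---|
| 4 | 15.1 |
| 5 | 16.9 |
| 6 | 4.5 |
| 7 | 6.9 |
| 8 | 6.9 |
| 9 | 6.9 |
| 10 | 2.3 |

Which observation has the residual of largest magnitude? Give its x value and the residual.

x=4: ŷ = 22.5 − 2·4 = 14.5; e = 15.1 − 14.5 = 0.6
x=5: ŷ = 22.5 − 2·5 = 12.5; e = 16.9 − 12.5 = 4.4
x=6: ŷ = 22.5 − 2·6 = 10.5; e = 4.5 − 10.5 = -6
x=7: ŷ = 22.5 − 2·7 = 8.5; e = 6.9 − 8.5 = -1.6
x=8: ŷ = 22.5 − 2·8 = 6.5; e = 6.9 − 6.5 = 0.4
x=9: ŷ = 22.5 − 2·9 = 4.5; e = 6.9 − 4.5 = 2.4
x=10: ŷ = 22.5 − 2·10 = 2.5; e = 2.3 − 2.5 = -0.2
Largest |e| is 6 at x = 6, residual -6.

x = 6, e = -6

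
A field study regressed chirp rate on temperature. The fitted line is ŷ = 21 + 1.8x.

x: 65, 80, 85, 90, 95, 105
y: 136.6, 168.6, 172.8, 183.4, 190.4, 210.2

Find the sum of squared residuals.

x=65: ŷ = 21 + 1.8·65 = 138; r = 136.6 − 138 = -1.4
x=80: ŷ = 21 + 1.8·80 = 165; r = 168.6 − 165 = 3.6
x=85: ŷ = 21 + 1.8·85 = 174; r = 172.8 − 174 = -1.2
x=90: ŷ = 21 + 1.8·90 = 183; r = 183.4 − 183 = 0.4
x=95: ŷ = 21 + 1.8·95 = 192; r = 190.4 − 192 = -1.6
x=105: ŷ = 21 + 1.8·105 = 210; r = 210.2 − 210 = 0.2
SSE = 1.96 + 12.96 + 1.44 + 0.16 + 2.56 + 0.04 = 19.12

SSE = 19.12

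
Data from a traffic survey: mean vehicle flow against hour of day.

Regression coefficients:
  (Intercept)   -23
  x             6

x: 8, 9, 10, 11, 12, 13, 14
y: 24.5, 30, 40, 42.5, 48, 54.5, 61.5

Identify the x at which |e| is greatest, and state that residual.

x = 10, e = 3

x=8: ŷ = -23 + 6·8 = 25; e = 24.5 − 25 = -0.5
x=9: ŷ = -23 + 6·9 = 31; e = 30 − 31 = -1
x=10: ŷ = -23 + 6·10 = 37; e = 40 − 37 = 3
x=11: ŷ = -23 + 6·11 = 43; e = 42.5 − 43 = -0.5
x=12: ŷ = -23 + 6·12 = 49; e = 48 − 49 = -1
x=13: ŷ = -23 + 6·13 = 55; e = 54.5 − 55 = -0.5
x=14: ŷ = -23 + 6·14 = 61; e = 61.5 − 61 = 0.5
Largest |e| is 3 at x = 10, residual 3.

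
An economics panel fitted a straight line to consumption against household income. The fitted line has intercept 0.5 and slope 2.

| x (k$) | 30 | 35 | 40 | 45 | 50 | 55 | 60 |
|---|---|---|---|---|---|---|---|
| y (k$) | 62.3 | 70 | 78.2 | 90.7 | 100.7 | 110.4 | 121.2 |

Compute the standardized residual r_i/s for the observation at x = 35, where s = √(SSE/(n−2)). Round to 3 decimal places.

x=30: ŷ = 0.5 + 2·30 = 60.5; r = 62.3 − 60.5 = 1.8
x=35: ŷ = 0.5 + 2·35 = 70.5; r = 70 − 70.5 = -0.5
x=40: ŷ = 0.5 + 2·40 = 80.5; r = 78.2 − 80.5 = -2.3
x=45: ŷ = 0.5 + 2·45 = 90.5; r = 90.7 − 90.5 = 0.2
x=50: ŷ = 0.5 + 2·50 = 100.5; r = 100.7 − 100.5 = 0.2
x=55: ŷ = 0.5 + 2·55 = 110.5; r = 110.4 − 110.5 = -0.1
x=60: ŷ = 0.5 + 2·60 = 120.5; r = 121.2 − 120.5 = 0.7
SSE = 3.24 + 0.25 + 5.29 + 0.04 + 0.04 + 0.01 + 0.49 = 9.36
s = √(9.36/5) = 1.36821
r/s = -0.5 / 1.36821 = -0.365

-0.365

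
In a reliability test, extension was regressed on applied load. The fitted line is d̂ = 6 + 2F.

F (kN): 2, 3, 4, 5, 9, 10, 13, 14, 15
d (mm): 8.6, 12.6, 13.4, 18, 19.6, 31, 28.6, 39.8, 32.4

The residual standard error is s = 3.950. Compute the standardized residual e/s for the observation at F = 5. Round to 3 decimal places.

0.506

d̂ = 6 + 2·5 = 16
e = 18 − 16 = 2
e/s = 2 / 3.950 = 0.506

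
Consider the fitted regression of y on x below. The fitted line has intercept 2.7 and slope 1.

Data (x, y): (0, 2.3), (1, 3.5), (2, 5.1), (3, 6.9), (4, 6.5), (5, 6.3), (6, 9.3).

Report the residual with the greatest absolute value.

x=0: ŷ = 2.7 + 0 = 2.7; r = 2.3 − 2.7 = -0.4
x=1: ŷ = 2.7 + 1 = 3.7; r = 3.5 − 3.7 = -0.2
x=2: ŷ = 2.7 + 2 = 4.7; r = 5.1 − 4.7 = 0.4
x=3: ŷ = 2.7 + 3 = 5.7; r = 6.9 − 5.7 = 1.2
x=4: ŷ = 2.7 + 4 = 6.7; r = 6.5 − 6.7 = -0.2
x=5: ŷ = 2.7 + 5 = 7.7; r = 6.3 − 7.7 = -1.4
x=6: ŷ = 2.7 + 6 = 8.7; r = 9.3 − 8.7 = 0.6
Largest |r| is 1.4 at x = 5, residual -1.4.

r = -1.4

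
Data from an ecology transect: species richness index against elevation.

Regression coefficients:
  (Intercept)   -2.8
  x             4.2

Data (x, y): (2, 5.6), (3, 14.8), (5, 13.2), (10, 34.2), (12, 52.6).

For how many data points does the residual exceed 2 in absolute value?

x=2: ŷ = -2.8 + 4.2·2 = 5.6; e = 5.6 − 5.6 = 0
x=3: ŷ = -2.8 + 4.2·3 = 9.8; e = 14.8 − 9.8 = 5
x=5: ŷ = -2.8 + 4.2·5 = 18.2; e = 13.2 − 18.2 = -5
x=10: ŷ = -2.8 + 4.2·10 = 39.2; e = 34.2 − 39.2 = -5
x=12: ŷ = -2.8 + 4.2·12 = 47.6; e = 52.6 − 47.6 = 5
|e| > 2: x=3 (|e|=5), x=5 (|e|=5), x=10 (|e|=5), x=12 (|e|=5) → 4

4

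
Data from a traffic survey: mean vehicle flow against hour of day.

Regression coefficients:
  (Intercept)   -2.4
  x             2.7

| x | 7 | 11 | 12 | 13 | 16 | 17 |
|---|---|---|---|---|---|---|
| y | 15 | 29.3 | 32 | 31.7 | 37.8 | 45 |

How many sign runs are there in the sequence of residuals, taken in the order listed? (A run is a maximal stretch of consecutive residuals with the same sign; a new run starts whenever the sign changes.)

x=7: ŷ = -2.4 + 2.7·7 = 16.5; r = 15 − 16.5 = -1.5
x=11: ŷ = -2.4 + 2.7·11 = 27.3; r = 29.3 − 27.3 = 2
x=12: ŷ = -2.4 + 2.7·12 = 30; r = 32 − 30 = 2
x=13: ŷ = -2.4 + 2.7·13 = 32.7; r = 31.7 − 32.7 = -1
x=16: ŷ = -2.4 + 2.7·16 = 40.8; r = 37.8 − 40.8 = -3
x=17: ŷ = -2.4 + 2.7·17 = 43.5; r = 45 − 43.5 = 1.5
Signs: − + + − − +
Runs: −×1, +×2, −×2, +×1 → 4

4 runs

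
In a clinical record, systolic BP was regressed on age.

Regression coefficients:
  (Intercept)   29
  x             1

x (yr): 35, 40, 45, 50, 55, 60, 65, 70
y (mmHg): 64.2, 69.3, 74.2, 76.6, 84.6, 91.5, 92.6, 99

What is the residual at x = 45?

ŷ = 29 + 45 = 74
e = 74.2 − 74 = 0.2

e = 0.2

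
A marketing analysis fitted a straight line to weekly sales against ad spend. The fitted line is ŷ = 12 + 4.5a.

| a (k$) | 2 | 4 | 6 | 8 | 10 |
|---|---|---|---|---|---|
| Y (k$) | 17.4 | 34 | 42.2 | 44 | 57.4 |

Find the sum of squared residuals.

SSE = 55.36

a=2: ŷ = 12 + 4.5·2 = 21; r = 17.4 − 21 = -3.6
a=4: ŷ = 12 + 4.5·4 = 30; r = 34 − 30 = 4
a=6: ŷ = 12 + 4.5·6 = 39; r = 42.2 − 39 = 3.2
a=8: ŷ = 12 + 4.5·8 = 48; r = 44 − 48 = -4
a=10: ŷ = 12 + 4.5·10 = 57; r = 57.4 − 57 = 0.4
SSE = 12.96 + 16 + 10.24 + 16 + 0.16 = 55.36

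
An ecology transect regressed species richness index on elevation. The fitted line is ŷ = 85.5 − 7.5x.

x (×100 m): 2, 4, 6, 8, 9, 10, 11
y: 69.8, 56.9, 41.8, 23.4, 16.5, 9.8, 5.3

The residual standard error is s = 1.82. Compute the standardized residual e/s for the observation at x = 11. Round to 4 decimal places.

1.2637

ŷ = 85.5 − 7.5·11 = 3
e = 5.3 − 3 = 2.3
e/s = 2.3 / 1.82 = 1.2637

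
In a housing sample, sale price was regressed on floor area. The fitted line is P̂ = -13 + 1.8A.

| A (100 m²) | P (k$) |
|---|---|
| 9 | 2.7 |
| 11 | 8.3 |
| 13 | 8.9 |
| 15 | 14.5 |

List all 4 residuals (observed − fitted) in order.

-0.5, 1.5, -1.5, 0.5

A=9: P̂ = -13 + 1.8·9 = 3.2; e = 2.7 − 3.2 = -0.5
A=11: P̂ = -13 + 1.8·11 = 6.8; e = 8.3 − 6.8 = 1.5
A=13: P̂ = -13 + 1.8·13 = 10.4; e = 8.9 − 10.4 = -1.5
A=15: P̂ = -13 + 1.8·15 = 14; e = 14.5 − 14 = 0.5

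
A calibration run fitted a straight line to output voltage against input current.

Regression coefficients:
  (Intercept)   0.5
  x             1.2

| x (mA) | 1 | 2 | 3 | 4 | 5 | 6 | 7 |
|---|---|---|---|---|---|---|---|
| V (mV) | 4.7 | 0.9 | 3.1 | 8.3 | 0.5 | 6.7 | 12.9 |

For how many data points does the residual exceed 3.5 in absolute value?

2

x=1: V̂ = 0.5 + 1.2·1 = 1.7; e = 4.7 − 1.7 = 3
x=2: V̂ = 0.5 + 1.2·2 = 2.9; e = 0.9 − 2.9 = -2
x=3: V̂ = 0.5 + 1.2·3 = 4.1; e = 3.1 − 4.1 = -1
x=4: V̂ = 0.5 + 1.2·4 = 5.3; e = 8.3 − 5.3 = 3
x=5: V̂ = 0.5 + 1.2·5 = 6.5; e = 0.5 − 6.5 = -6
x=6: V̂ = 0.5 + 1.2·6 = 7.7; e = 6.7 − 7.7 = -1
x=7: V̂ = 0.5 + 1.2·7 = 8.9; e = 12.9 − 8.9 = 4
|e| > 3.5: x=5 (|e|=6), x=7 (|e|=4) → 2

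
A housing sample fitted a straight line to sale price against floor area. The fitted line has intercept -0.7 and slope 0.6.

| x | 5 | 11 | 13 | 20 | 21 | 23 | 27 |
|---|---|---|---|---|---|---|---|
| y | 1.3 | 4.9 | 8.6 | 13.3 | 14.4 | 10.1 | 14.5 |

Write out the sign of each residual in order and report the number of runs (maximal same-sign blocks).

x=5: ŷ = -0.7 + 0.6·5 = 2.3; r = 1.3 − 2.3 = -1
x=11: ŷ = -0.7 + 0.6·11 = 5.9; r = 4.9 − 5.9 = -1
x=13: ŷ = -0.7 + 0.6·13 = 7.1; r = 8.6 − 7.1 = 1.5
x=20: ŷ = -0.7 + 0.6·20 = 11.3; r = 13.3 − 11.3 = 2
x=21: ŷ = -0.7 + 0.6·21 = 11.9; r = 14.4 − 11.9 = 2.5
x=23: ŷ = -0.7 + 0.6·23 = 13.1; r = 10.1 − 13.1 = -3
x=27: ŷ = -0.7 + 0.6·27 = 15.5; r = 14.5 − 15.5 = -1
Signs: − − + + + − −
Runs: −×2, +×3, −×2 → 3

3 runs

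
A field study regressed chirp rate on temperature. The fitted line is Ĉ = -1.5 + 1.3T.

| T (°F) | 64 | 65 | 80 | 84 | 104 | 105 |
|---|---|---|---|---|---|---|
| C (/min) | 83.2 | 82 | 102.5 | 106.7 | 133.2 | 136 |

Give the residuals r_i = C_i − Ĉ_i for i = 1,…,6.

1.5, -1, 0, -1, -0.5, 1

T=64: Ĉ = -1.5 + 1.3·64 = 81.7; r = 83.2 − 81.7 = 1.5
T=65: Ĉ = -1.5 + 1.3·65 = 83; r = 82 − 83 = -1
T=80: Ĉ = -1.5 + 1.3·80 = 102.5; r = 102.5 − 102.5 = 0
T=84: Ĉ = -1.5 + 1.3·84 = 107.7; r = 106.7 − 107.7 = -1
T=104: Ĉ = -1.5 + 1.3·104 = 133.7; r = 133.2 − 133.7 = -0.5
T=105: Ĉ = -1.5 + 1.3·105 = 135; r = 136 − 135 = 1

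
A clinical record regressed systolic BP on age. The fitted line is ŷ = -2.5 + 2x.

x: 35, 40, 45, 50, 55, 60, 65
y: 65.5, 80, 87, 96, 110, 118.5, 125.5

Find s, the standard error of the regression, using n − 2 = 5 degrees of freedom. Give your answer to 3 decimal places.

s = 2.191

x=35: ŷ = -2.5 + 2·35 = 67.5; r = 65.5 − 67.5 = -2
x=40: ŷ = -2.5 + 2·40 = 77.5; r = 80 − 77.5 = 2.5
x=45: ŷ = -2.5 + 2·45 = 87.5; r = 87 − 87.5 = -0.5
x=50: ŷ = -2.5 + 2·50 = 97.5; r = 96 − 97.5 = -1.5
x=55: ŷ = -2.5 + 2·55 = 107.5; r = 110 − 107.5 = 2.5
x=60: ŷ = -2.5 + 2·60 = 117.5; r = 118.5 − 117.5 = 1
x=65: ŷ = -2.5 + 2·65 = 127.5; r = 125.5 − 127.5 = -2
SSE = 4 + 6.25 + 0.25 + 2.25 + 6.25 + 1 + 4 = 24
s = √(24/5) = √4.8 ≈ 2.191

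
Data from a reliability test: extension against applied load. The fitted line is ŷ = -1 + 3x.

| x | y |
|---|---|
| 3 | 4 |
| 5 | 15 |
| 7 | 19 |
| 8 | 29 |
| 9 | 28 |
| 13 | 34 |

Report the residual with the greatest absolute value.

x=3: ŷ = -1 + 3·3 = 8; r = 4 − 8 = -4
x=5: ŷ = -1 + 3·5 = 14; r = 15 − 14 = 1
x=7: ŷ = -1 + 3·7 = 20; r = 19 − 20 = -1
x=8: ŷ = -1 + 3·8 = 23; r = 29 − 23 = 6
x=9: ŷ = -1 + 3·9 = 26; r = 28 − 26 = 2
x=13: ŷ = -1 + 3·13 = 38; r = 34 − 38 = -4
Largest |r| is 6 at x = 8, residual 6.

r = 6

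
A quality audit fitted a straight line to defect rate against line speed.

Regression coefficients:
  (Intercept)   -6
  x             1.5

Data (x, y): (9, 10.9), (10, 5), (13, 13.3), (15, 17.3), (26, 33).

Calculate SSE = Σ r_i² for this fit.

x=9: ŷ = -6 + 1.5·9 = 7.5; r = 10.9 − 7.5 = 3.4
x=10: ŷ = -6 + 1.5·10 = 9; r = 5 − 9 = -4
x=13: ŷ = -6 + 1.5·13 = 13.5; r = 13.3 − 13.5 = -0.2
x=15: ŷ = -6 + 1.5·15 = 16.5; r = 17.3 − 16.5 = 0.8
x=26: ŷ = -6 + 1.5·26 = 33; r = 33 − 33 = 0
SSE = 11.56 + 16 + 0.04 + 0.64 + 0 = 28.24

SSE = 28.24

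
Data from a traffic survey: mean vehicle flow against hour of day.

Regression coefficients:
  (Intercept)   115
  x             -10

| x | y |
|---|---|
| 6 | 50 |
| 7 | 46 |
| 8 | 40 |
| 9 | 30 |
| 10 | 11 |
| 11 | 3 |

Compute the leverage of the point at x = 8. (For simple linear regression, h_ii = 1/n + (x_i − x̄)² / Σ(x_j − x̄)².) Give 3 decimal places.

x̄ = (6 + 7 + 8 + 9 + 10 + 11)/6 = 8.5
Σ(x − x̄)² = 6.25 + 2.25 + 0.25 + 0.25 + 2.25 + 6.25 = 17.5
h = 1/6 + (-0.5)²/17.5 = 0.166667 + 0.0142857 = 0.181

h = 0.181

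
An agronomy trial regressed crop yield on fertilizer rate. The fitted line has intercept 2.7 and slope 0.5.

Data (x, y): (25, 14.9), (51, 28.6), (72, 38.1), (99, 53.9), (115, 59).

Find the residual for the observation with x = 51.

r = 0.4

ŷ = 2.7 + 0.5·51 = 28.2
r = 28.6 − 28.2 = 0.4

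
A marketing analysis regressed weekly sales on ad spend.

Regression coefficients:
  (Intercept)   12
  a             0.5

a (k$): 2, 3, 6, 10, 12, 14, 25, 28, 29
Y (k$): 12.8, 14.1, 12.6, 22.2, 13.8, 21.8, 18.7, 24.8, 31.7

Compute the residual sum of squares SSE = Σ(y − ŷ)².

SSE = 120.8

a=2: ŷ = 12 + 0.5·2 = 13; r = 12.8 − 13 = -0.2
a=3: ŷ = 12 + 0.5·3 = 13.5; r = 14.1 − 13.5 = 0.6
a=6: ŷ = 12 + 0.5·6 = 15; r = 12.6 − 15 = -2.4
a=10: ŷ = 12 + 0.5·10 = 17; r = 22.2 − 17 = 5.2
a=12: ŷ = 12 + 0.5·12 = 18; r = 13.8 − 18 = -4.2
a=14: ŷ = 12 + 0.5·14 = 19; r = 21.8 − 19 = 2.8
a=25: ŷ = 12 + 0.5·25 = 24.5; r = 18.7 − 24.5 = -5.8
a=28: ŷ = 12 + 0.5·28 = 26; r = 24.8 − 26 = -1.2
a=29: ŷ = 12 + 0.5·29 = 26.5; r = 31.7 − 26.5 = 5.2
SSE = 0.04 + 0.36 + 5.76 + 27.04 + 17.64 + 7.84 + 33.64 + 1.44 + 27.04 = 120.8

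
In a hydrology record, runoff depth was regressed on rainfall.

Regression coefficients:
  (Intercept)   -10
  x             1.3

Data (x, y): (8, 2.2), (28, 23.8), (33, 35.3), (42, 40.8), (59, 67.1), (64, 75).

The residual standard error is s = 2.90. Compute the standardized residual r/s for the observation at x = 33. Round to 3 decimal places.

ŷ = -10 + 1.3·33 = 32.9
r = 35.3 − 32.9 = 2.4
r/s = 2.4 / 2.90 = 0.828

0.828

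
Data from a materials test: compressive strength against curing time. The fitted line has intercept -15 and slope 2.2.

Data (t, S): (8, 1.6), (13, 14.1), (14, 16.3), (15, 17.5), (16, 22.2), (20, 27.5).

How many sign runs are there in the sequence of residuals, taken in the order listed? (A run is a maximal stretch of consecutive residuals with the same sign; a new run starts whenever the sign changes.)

5 runs

t=8: Ŝ = -15 + 2.2·8 = 2.6; e = 1.6 − 2.6 = -1
t=13: Ŝ = -15 + 2.2·13 = 13.6; e = 14.1 − 13.6 = 0.5
t=14: Ŝ = -15 + 2.2·14 = 15.8; e = 16.3 − 15.8 = 0.5
t=15: Ŝ = -15 + 2.2·15 = 18; e = 17.5 − 18 = -0.5
t=16: Ŝ = -15 + 2.2·16 = 20.2; e = 22.2 − 20.2 = 2
t=20: Ŝ = -15 + 2.2·20 = 29; e = 27.5 − 29 = -1.5
Signs: − + + − + −
Runs: −×1, +×2, −×1, +×1, −×1 → 5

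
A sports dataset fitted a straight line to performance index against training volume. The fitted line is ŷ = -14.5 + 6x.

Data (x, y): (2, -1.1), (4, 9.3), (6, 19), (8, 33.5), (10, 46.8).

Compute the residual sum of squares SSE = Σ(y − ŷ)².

x=2: ŷ = -14.5 + 6·2 = -2.5; e = -1.1 − (-2.5) = 1.4
x=4: ŷ = -14.5 + 6·4 = 9.5; e = 9.3 − 9.5 = -0.2
x=6: ŷ = -14.5 + 6·6 = 21.5; e = 19 − 21.5 = -2.5
x=8: ŷ = -14.5 + 6·8 = 33.5; e = 33.5 − 33.5 = 0
x=10: ŷ = -14.5 + 6·10 = 45.5; e = 46.8 − 45.5 = 1.3
SSE = 1.96 + 0.04 + 6.25 + 0 + 1.69 = 9.94

SSE = 9.94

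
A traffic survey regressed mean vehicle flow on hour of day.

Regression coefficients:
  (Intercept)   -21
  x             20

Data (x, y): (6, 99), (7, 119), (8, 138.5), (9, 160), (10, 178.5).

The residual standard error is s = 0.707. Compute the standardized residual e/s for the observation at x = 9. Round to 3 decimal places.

ŷ = -21 + 20·9 = 159
e = 160 − 159 = 1
e/s = 1 / 0.707 = 1.414

1.414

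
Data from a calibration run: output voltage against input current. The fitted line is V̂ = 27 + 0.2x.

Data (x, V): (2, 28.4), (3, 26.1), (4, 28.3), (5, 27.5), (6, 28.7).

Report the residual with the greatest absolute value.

x=2: V̂ = 27 + 0.2·2 = 27.4; r = 28.4 − 27.4 = 1
x=3: V̂ = 27 + 0.2·3 = 27.6; r = 26.1 − 27.6 = -1.5
x=4: V̂ = 27 + 0.2·4 = 27.8; r = 28.3 − 27.8 = 0.5
x=5: V̂ = 27 + 0.2·5 = 28; r = 27.5 − 28 = -0.5
x=6: V̂ = 27 + 0.2·6 = 28.2; r = 28.7 − 28.2 = 0.5
Largest |r| is 1.5 at x = 3, residual -1.5.

r = -1.5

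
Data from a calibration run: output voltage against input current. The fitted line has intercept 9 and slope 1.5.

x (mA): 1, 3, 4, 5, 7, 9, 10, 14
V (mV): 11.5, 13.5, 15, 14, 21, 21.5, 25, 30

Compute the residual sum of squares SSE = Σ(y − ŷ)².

x=1: V̂ = 9 + 1.5·1 = 10.5; r = 11.5 − 10.5 = 1
x=3: V̂ = 9 + 1.5·3 = 13.5; r = 13.5 − 13.5 = 0
x=4: V̂ = 9 + 1.5·4 = 15; r = 15 − 15 = 0
x=5: V̂ = 9 + 1.5·5 = 16.5; r = 14 − 16.5 = -2.5
x=7: V̂ = 9 + 1.5·7 = 19.5; r = 21 − 19.5 = 1.5
x=9: V̂ = 9 + 1.5·9 = 22.5; r = 21.5 − 22.5 = -1
x=10: V̂ = 9 + 1.5·10 = 24; r = 25 − 24 = 1
x=14: V̂ = 9 + 1.5·14 = 30; r = 30 − 30 = 0
SSE = 1 + 0 + 0 + 6.25 + 2.25 + 1 + 1 + 0 = 11.5

SSE = 11.5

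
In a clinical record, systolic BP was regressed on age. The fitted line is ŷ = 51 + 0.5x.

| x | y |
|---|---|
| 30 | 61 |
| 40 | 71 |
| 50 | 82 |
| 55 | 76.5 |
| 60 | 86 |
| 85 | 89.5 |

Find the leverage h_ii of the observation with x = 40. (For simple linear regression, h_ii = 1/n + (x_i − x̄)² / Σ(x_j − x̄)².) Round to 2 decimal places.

h = 0.27

x̄ = (30 + 40 + 50 + 55 + 60 + 85)/6 = 53.3333
Σ(x − x̄)² = 544.444 + 177.778 + 11.1111 + 2.77778 + 44.4444 + 1002.78 = 1783.33
h = 1/6 + (-13.3333)²/1783.33 = 0.166667 + 0.0996885 = 0.27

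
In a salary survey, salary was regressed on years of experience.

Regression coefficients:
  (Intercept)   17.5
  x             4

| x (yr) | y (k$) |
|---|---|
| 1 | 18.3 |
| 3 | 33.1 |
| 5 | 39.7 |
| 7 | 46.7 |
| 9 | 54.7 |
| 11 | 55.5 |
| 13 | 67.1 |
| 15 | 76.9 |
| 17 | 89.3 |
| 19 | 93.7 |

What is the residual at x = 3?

e = 3.6

ŷ = 17.5 + 4·3 = 29.5
e = 33.1 − 29.5 = 3.6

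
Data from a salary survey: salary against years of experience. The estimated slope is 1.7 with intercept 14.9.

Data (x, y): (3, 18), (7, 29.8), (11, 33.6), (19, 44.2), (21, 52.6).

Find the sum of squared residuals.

x=3: ŷ = 14.9 + 1.7·3 = 20; e = 18 − 20 = -2
x=7: ŷ = 14.9 + 1.7·7 = 26.8; e = 29.8 − 26.8 = 3
x=11: ŷ = 14.9 + 1.7·11 = 33.6; e = 33.6 − 33.6 = 0
x=19: ŷ = 14.9 + 1.7·19 = 47.2; e = 44.2 − 47.2 = -3
x=21: ŷ = 14.9 + 1.7·21 = 50.6; e = 52.6 − 50.6 = 2
SSE = 4 + 9 + 0 + 9 + 4 = 26

SSE = 26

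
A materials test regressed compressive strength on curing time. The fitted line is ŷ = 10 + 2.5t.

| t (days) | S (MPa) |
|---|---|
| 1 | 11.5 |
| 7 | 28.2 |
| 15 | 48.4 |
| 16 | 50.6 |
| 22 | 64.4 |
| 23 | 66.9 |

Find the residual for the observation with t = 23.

ŷ = 10 + 2.5·23 = 67.5
r = 66.9 − 67.5 = -0.6

r = -0.6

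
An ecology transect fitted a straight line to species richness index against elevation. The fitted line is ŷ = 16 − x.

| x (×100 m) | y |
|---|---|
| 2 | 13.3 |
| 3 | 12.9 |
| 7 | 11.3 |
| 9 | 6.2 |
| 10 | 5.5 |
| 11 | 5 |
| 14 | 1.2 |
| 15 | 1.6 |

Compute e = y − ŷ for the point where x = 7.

ŷ = 16 − 7 = 9
e = 11.3 − 9 = 2.3

e = 2.3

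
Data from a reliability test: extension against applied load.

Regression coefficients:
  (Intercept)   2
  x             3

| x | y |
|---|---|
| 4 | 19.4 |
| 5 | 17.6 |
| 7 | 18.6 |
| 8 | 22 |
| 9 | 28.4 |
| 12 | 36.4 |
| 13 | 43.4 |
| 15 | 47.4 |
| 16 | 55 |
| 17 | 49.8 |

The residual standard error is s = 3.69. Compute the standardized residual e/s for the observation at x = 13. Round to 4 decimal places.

0.6504

ŷ = 2 + 3·13 = 41
e = 43.4 − 41 = 2.4
e/s = 2.4 / 3.69 = 0.6504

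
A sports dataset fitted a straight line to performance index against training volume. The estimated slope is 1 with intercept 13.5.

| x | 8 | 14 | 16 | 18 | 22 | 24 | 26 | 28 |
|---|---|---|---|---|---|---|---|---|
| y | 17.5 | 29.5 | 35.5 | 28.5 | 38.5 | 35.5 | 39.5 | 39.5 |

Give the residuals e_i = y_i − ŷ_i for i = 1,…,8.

-4, 2, 6, -3, 3, -2, 0, -2

x=8: ŷ = 13.5 + 8 = 21.5; e = 17.5 − 21.5 = -4
x=14: ŷ = 13.5 + 14 = 27.5; e = 29.5 − 27.5 = 2
x=16: ŷ = 13.5 + 16 = 29.5; e = 35.5 − 29.5 = 6
x=18: ŷ = 13.5 + 18 = 31.5; e = 28.5 − 31.5 = -3
x=22: ŷ = 13.5 + 22 = 35.5; e = 38.5 − 35.5 = 3
x=24: ŷ = 13.5 + 24 = 37.5; e = 35.5 − 37.5 = -2
x=26: ŷ = 13.5 + 26 = 39.5; e = 39.5 − 39.5 = 0
x=28: ŷ = 13.5 + 28 = 41.5; e = 39.5 − 41.5 = -2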